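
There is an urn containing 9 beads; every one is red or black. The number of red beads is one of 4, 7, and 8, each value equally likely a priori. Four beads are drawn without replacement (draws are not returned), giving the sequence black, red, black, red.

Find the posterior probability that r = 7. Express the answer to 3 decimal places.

0.259

Compute the likelihood of the observed sequence for each case: P(data | r = 4) = (5/9)(4/8)(4/7)(3/6) = 5/63; P(data | r = 7) = (2/9)(7/8)(1/7)(6/6) = 1/36; P(data | r = 8) = (1/9)(8/8)(0/7) = 0.
Weighting by the prior gives 1/3 · 5/63 = 5/189, 1/3 · 1/36 = 1/108, 1/3 · 0 = 0; these sum to 1/28.
Hence P(r = 7 | data) = (1/108) / (1/28) = 7/27.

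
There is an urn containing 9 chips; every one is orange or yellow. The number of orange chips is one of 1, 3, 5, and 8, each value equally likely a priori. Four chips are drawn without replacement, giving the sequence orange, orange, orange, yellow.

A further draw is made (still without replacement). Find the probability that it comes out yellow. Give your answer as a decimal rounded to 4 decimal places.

For each hypothesis, P(data | H) works out to: P(data | r = 1) = (1/9)(0/8) = 0; P(data | r = 3) = (3/9)(2/8)(1/7)(6/6) = 1/84; P(data | r = 5) = (5/9)(4/8)(3/7)(4/6) = 5/63; P(data | r = 8) = (8/9)(7/8)(6/7)(1/6) = 1/9.
Multiplying each by its prior: 1/4 · 0 = 0, 1/4 · 1/84 = 1/336, 1/4 · 5/63 = 5/252, 1/4 · 1/9 = 1/36; summing to 17/336.
Normalising, the posterior is P(r = 1 | data) = 0, P(r = 3 | data) = 1/17, P(r = 5 | data) = 20/51, P(r = 8 | data) = 28/51.
So P(yellow next | data) = Σ P(yellow next | H) P(H | data) = (1)(1/17) + (3/5)(20/51) + (0)(28/51) = 5/17.

0.2941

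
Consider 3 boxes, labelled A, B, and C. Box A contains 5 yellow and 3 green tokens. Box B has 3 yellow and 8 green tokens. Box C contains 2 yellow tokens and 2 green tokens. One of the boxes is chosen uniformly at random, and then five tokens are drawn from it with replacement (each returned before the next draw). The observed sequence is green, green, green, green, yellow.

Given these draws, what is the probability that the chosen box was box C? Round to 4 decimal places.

0.2606

Under each hypothesis, the probability of the observed sequence is: P(data | box A) = (3/8)(3/8)(3/8)(3/8)(5/8) = 0.01236; P(data | box B) = (8/11)(8/11)(8/11)(8/11)(3/11) = 0.076299; P(data | box C) = (2/4)(2/4)(2/4)(2/4)(2/4) = 0.03125.
Multiplying each by its prior: 1/3 · 0.01236 = 0.0041199, 1/3 · 0.076299 = 0.025433, 1/3 · 0.03125 = 0.010417; summing to 0.039969.
So P(box C | data) = (0.010417) / (0.039969) = 0.26062.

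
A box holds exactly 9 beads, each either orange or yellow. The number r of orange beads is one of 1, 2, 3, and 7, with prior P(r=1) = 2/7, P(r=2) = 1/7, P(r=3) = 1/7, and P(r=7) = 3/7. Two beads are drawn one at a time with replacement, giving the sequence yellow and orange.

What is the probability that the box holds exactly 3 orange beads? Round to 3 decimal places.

The likelihood of the observed sequence under each hypothesis: P(data | r = 1) = (8/9)(1/9) = 8/81; P(data | r = 2) = (7/9)(2/9) = 14/81; P(data | r = 3) = (6/9)(3/9) = 2/9; P(data | r = 7) = (2/9)(7/9) = 14/81.
Weighting by the prior gives 2/7 · 8/81 = 16/567, 1/7 · 14/81 = 2/81, 1/7 · 2/9 = 2/63, 3/7 · 14/81 = 2/27; with total 10/63.
So P(r = 3 | data) = (2/63) / (10/63) = 1/5.

0.200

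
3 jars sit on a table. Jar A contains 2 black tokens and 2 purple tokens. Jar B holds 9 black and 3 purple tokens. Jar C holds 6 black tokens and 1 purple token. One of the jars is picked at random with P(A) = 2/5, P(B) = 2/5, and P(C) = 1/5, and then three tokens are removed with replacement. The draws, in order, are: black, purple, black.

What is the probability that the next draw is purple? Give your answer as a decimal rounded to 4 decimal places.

Compute the likelihood of the observed sequence for each case: P(data | jar A) = (2/4)(2/4)(2/4) = 0.125; P(data | jar B) = (9/12)(3/12)(9/12) = 0.14062; P(data | jar C) = (6/7)(1/7)(6/7) = 0.10496.
Multiplying each by its prior: 2/5 · 0.125 = 0.05, 2/5 · 0.14062 = 0.05625, 1/5 · 0.10496 = 0.020991; with total 0.12724.
Normalising, the posterior is P(jar A | data) = 0.39295, P(jar B | data) = 0.44207, P(jar C | data) = 0.16497.
The predictive probability is P(purple next | data) = (1/2)(0.39295) + (1/4)(0.44207) + (1/7)(0.16497) = 0.33056.

0.3306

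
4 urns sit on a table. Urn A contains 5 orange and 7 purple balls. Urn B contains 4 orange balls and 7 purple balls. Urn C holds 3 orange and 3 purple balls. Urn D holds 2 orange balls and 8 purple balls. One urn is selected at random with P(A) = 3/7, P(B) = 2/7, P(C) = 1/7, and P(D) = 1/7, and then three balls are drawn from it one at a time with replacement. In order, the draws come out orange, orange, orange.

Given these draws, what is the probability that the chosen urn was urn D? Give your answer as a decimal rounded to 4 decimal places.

Compute the likelihood of the observed sequence for each case: P(data | urn A) = (5/12)(5/12)(5/12) = 0.072338; P(data | urn B) = (4/11)(4/11)(4/11) = 0.048084; P(data | urn C) = (3/6)(3/6)(3/6) = 0.125; P(data | urn D) = (2/10)(2/10)(2/10) = 0.008.
Multiplying each by its prior: 3/7 · 0.072338 = 0.031002, 2/7 · 0.048084 = 0.013738, 1/7 · 0.125 = 0.017857, 1/7 · 0.008 = 0.0011429; these sum to 0.06374.
Therefore the posterior P(urn D | data) = (0.0011429) / (0.06374) = 0.01793.

0.0179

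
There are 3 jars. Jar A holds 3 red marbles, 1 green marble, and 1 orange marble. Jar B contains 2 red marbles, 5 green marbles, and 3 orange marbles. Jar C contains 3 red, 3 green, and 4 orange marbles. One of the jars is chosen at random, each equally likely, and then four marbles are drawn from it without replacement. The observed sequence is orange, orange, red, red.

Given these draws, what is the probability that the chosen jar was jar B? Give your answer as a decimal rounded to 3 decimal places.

For each hypothesis, P(data | H) works out to: P(data | jar A) = (1/5)(0/4) = 0; P(data | jar B) = (3/10)(2/9)(2/8)(1/7) = 0.002381; P(data | jar C) = (4/10)(3/9)(3/8)(2/7) = 0.014286.
Weighting by the prior gives 1/3 · 0 = 0, 1/3 · 0.002381 = 0.00079365, 1/3 · 0.014286 = 0.0047619; these sum to 0.0055556.
Therefore the posterior P(jar B | data) = (0.00079365) / (0.0055556) = 0.14286.

0.143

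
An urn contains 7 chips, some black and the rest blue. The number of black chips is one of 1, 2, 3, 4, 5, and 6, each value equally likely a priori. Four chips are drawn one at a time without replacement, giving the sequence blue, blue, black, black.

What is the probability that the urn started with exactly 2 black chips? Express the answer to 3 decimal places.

For each hypothesis, P(data | H) works out to: P(data | r = 1) = (6/7)(5/6)(1/5)(0/4) = 0; P(data | r = 2) = (5/7)(4/6)(2/5)(1/4) = 1/21; P(data | r = 3) = (4/7)(3/6)(3/5)(2/4) = 3/35; P(data | r = 4) = (3/7)(2/6)(4/5)(3/4) = 3/35; P(data | r = 5) = (2/7)(1/6)(5/5)(4/4) = 1/21; P(data | r = 6) = (1/7)(0/6) = 0.
Multiplying each by its prior: 1/6 · 0 = 0, 1/6 · 1/21 = 1/126, 1/6 · 3/35 = 1/70, 1/6 · 3/35 = 1/70, 1/6 · 1/21 = 1/126, 1/6 · 0 = 0; these sum to 2/45.
So P(r = 2 | data) = (1/126) / (2/45) = 5/28.

0.179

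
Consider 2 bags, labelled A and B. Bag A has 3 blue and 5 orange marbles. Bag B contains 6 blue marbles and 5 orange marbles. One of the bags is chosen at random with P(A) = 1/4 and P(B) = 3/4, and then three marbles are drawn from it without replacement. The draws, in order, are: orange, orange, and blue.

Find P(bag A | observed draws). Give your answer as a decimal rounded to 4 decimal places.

0.3293

Under each hypothesis, the probability of the observed sequence is: P(data | bag A) = (5/8)(4/7)(3/6) = 0.17857; P(data | bag B) = (5/11)(4/10)(6/9) = 0.12121.
The prior-weighted likelihoods are 1/4 · 0.17857 = 0.044643, 3/4 · 0.12121 = 0.090909; with total 0.13555.
Therefore the posterior P(bag A | data) = (0.044643) / (0.13555) = 0.32934.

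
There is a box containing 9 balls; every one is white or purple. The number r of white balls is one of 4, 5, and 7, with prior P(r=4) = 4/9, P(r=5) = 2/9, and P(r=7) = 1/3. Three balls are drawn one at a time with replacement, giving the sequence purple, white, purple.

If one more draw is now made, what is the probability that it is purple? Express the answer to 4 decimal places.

Under each hypothesis, the probability of the observed sequence is: P(data | r = 4) = (5/9)(4/9)(5/9) = 0.13717; P(data | r = 5) = (4/9)(5/9)(4/9) = 0.10974; P(data | r = 7) = (2/9)(7/9)(2/9) = 0.038409.
Multiplying each by its prior: 4/9 · 0.13717 = 0.060966, 2/9 · 0.10974 = 0.024387, 1/3 · 0.038409 = 0.012803; with total 0.098156.
Dividing through by the total gives posterior P(r = 4 | data) = 0.62112, P(r = 5 | data) = 0.24845, P(r = 7 | data) = 0.13043.
So P(purple next | data) = Σ P(purple next | H) P(H | data) = (5/9)(0.62112) + (4/9)(0.24845) + (2/9)(0.13043) = 0.48447.

0.4845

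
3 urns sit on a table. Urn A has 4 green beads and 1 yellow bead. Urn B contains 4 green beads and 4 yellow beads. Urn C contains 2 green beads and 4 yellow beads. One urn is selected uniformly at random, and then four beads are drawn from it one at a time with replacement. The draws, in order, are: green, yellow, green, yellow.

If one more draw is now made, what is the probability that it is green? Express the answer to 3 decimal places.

Under each hypothesis, the probability of the observed sequence is: P(data | urn A) = (4/5)(1/5)(4/5)(1/5) = 0.0256; P(data | urn B) = (4/8)(4/8)(4/8)(4/8) = 0.0625; P(data | urn C) = (2/6)(4/6)(2/6)(4/6) = 0.049383.
Multiplying each by its prior: 1/3 · 0.0256 = 0.0085333, 1/3 · 0.0625 = 0.020833, 1/3 · 0.049383 = 0.016461; summing to 0.045828.
The posterior is then P(urn A | data) = 0.18621, P(urn B | data) = 0.4546, P(urn C | data) = 0.35919.
The predictive probability is P(green next | data) = (4/5)(0.18621) + (1/2)(0.4546) + (1/3)(0.35919) = 0.496.

0.496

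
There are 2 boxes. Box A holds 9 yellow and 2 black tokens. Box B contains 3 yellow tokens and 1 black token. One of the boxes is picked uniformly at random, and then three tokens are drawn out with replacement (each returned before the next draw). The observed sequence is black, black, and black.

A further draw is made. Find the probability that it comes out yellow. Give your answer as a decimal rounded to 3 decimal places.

Compute the likelihood of the observed sequence for each case: P(data | box A) = (2/11)(2/11)(2/11) = 0.0060105; P(data | box B) = (1/4)(1/4)(1/4) = 0.015625.
Weighting by the prior gives 1/2 · 0.0060105 = 0.0030053, 1/2 · 0.015625 = 0.0078125; these sum to 0.010818.
The posterior is then P(box A | data) = 0.27781, P(box B | data) = 0.72219.
So P(yellow next | data) = Σ P(yellow next | H) P(H | data) = (9/11)(0.27781) + (3/4)(0.72219) = 0.76894.

0.769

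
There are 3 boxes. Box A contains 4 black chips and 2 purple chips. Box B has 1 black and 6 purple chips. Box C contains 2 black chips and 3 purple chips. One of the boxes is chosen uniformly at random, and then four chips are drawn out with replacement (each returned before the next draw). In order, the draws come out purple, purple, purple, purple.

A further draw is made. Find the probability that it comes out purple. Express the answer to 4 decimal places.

0.7988

The likelihood of the observed sequence under each hypothesis: P(data | box A) = (2/6)(2/6)(2/6)(2/6) = 0.012346; P(data | box B) = (6/7)(6/7)(6/7)(6/7) = 0.53978; P(data | box C) = (3/5)(3/5)(3/5)(3/5) = 0.1296.
The prior-weighted likelihoods are 1/3 · 0.012346 = 0.0041152, 1/3 · 0.53978 = 0.17993, 1/3 · 0.1296 = 0.0432; with total 0.22724.
Normalising, the posterior is P(box A | data) = 0.01811, P(box B | data) = 0.79178, P(box C | data) = 0.19011.
So P(purple next | data) = Σ P(purple next | H) P(H | data) = (1/3)(0.01811) + (6/7)(0.79178) + (3/5)(0.19011) = 0.79877.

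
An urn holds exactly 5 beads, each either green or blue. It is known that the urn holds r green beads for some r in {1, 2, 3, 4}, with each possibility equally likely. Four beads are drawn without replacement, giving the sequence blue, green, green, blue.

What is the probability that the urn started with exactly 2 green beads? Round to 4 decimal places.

0.5000

The likelihood of the observed sequence under each hypothesis: P(data | r = 1) = (4/5)(1/4)(0/3) = 0; P(data | r = 2) = (3/5)(2/4)(1/3)(2/2) = 1/10; P(data | r = 3) = (2/5)(3/4)(2/3)(1/2) = 1/10; P(data | r = 4) = (1/5)(4/4)(3/3)(0/2) = 0.
The prior-weighted likelihoods are 1/4 · 0 = 0, 1/4 · 1/10 = 1/40, 1/4 · 1/10 = 1/40, 1/4 · 0 = 0; these sum to 1/20.
So P(r = 2 | data) = (1/40) / (1/20) = 1/2.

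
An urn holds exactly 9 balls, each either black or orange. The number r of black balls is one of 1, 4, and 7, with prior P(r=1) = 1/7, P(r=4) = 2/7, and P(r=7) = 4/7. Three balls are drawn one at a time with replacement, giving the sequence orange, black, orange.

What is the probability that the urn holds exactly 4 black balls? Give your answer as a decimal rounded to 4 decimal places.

Under each hypothesis, the probability of the observed sequence is: P(data | r = 1) = (8/9)(1/9)(8/9) = 0.087791; P(data | r = 4) = (5/9)(4/9)(5/9) = 0.13717; P(data | r = 7) = (2/9)(7/9)(2/9) = 0.038409.
The prior-weighted likelihoods are 1/7 · 0.087791 = 0.012542, 2/7 · 0.13717 = 0.039193, 4/7 · 0.038409 = 0.021948; with total 0.073682.
So P(r = 4 | data) = (0.039193) / (0.073682) = 0.53191.

0.5319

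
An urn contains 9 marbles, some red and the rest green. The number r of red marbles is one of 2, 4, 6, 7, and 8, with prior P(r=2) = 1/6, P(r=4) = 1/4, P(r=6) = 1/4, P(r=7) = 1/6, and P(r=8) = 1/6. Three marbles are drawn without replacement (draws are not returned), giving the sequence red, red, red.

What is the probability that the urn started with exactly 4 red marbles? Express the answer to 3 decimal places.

The likelihood of the observed sequence under each hypothesis: P(data | r = 2) = (2/9)(1/8)(0/7) = 0; P(data | r = 4) = (4/9)(3/8)(2/7) = 1/21; P(data | r = 6) = (6/9)(5/8)(4/7) = 5/21; P(data | r = 7) = (7/9)(6/8)(5/7) = 5/12; P(data | r = 8) = (8/9)(7/8)(6/7) = 2/3.
Weighting by the prior gives 1/6 · 0 = 0, 1/4 · 1/21 = 1/84, 1/4 · 5/21 = 5/84, 1/6 · 5/12 = 5/72, 1/6 · 2/3 = 1/9; these sum to 127/504.
By Bayes' rule, P(r = 4 | data) = (1/84) / (127/504) = 6/127.

0.047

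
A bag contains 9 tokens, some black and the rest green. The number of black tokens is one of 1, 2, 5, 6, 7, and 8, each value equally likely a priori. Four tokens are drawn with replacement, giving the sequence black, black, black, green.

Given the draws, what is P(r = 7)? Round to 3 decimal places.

0.285

Compute the likelihood of the observed sequence for each case: P(data | r = 1) = (1/9)(1/9)(1/9)(8/9) = 0.0012193; P(data | r = 2) = (2/9)(2/9)(2/9)(7/9) = 0.0085353; P(data | r = 5) = (5/9)(5/9)(5/9)(4/9) = 0.076208; P(data | r = 6) = (6/9)(6/9)(6/9)(3/9) = 0.098765; P(data | r = 7) = (7/9)(7/9)(7/9)(2/9) = 0.10456; P(data | r = 8) = (8/9)(8/9)(8/9)(1/9) = 0.078037.
Multiplying each by its prior: 1/6 · 0.0012193 = 0.00020322, 1/6 · 0.0085353 = 0.0014225, 1/6 · 0.076208 = 0.012701, 1/6 · 0.098765 = 0.016461, 1/6 · 0.10456 = 0.017426, 1/6 · 0.078037 = 0.013006; with total 0.06122.
Hence P(r = 7 | data) = (0.017426) / (0.06122) = 0.28465.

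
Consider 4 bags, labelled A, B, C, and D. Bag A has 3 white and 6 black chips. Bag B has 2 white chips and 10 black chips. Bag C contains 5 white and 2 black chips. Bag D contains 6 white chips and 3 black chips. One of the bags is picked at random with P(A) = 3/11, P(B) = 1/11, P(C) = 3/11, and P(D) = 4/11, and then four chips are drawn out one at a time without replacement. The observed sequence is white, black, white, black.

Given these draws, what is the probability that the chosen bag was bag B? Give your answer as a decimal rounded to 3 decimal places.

0.026

Under each hypothesis, the probability of the observed sequence is: P(data | bag A) = (3/9)(6/8)(2/7)(5/6) = 0.059524; P(data | bag B) = (2/12)(10/11)(1/10)(9/9) = 0.015152; P(data | bag C) = (5/7)(2/6)(4/5)(1/4) = 0.047619; P(data | bag D) = (6/9)(3/8)(5/7)(2/6) = 0.059524.
The prior-weighted likelihoods are 3/11 · 0.059524 = 0.016234, 1/11 · 0.015152 = 0.0013774, 3/11 · 0.047619 = 0.012987, 4/11 · 0.059524 = 0.021645; these sum to 0.052243.
Therefore the posterior P(bag B | data) = (0.0013774) / (0.052243) = 0.026365.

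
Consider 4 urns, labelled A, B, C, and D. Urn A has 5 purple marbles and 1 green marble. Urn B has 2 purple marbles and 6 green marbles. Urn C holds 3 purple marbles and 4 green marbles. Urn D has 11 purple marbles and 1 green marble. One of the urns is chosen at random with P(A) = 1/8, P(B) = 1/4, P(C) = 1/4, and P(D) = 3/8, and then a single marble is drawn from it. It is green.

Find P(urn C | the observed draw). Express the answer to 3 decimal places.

0.374

Under each hypothesis, the probability of this draw is: P(data | urn A) = (1/6) = 1/6; P(data | urn B) = (6/8) = 3/4; P(data | urn C) = (4/7) = 4/7; P(data | urn D) = (1/12) = 1/12.
The prior-weighted likelihoods are 1/8 · 1/6 = 1/48, 1/4 · 3/4 = 3/16, 1/4 · 4/7 = 1/7, 3/8 · 1/12 = 1/32; summing to 257/672.
Hence P(urn C | data) = (1/7) / (257/672) = 96/257.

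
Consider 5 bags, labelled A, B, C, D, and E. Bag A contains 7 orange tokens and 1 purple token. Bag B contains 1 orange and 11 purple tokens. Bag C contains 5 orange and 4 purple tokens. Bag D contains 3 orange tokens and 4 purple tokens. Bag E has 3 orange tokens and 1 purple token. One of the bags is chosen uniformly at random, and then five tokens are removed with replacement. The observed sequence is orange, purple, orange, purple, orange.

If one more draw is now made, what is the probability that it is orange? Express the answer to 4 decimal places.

0.6069

The likelihood of the observed sequence under each hypothesis: P(data | bag A) = (7/8)(1/8)(7/8)(1/8)(7/8) = 0.010468; P(data | bag B) = (1/12)(11/12)(1/12)(11/12)(1/12) = 0.00048627; P(data | bag C) = (5/9)(4/9)(5/9)(4/9)(5/9) = 0.03387; P(data | bag D) = (3/7)(4/7)(3/7)(4/7)(3/7) = 0.025704; P(data | bag E) = (3/4)(1/4)(3/4)(1/4)(3/4) = 0.026367.
Weighting by the prior gives 1/5 · 0.010468 = 0.0020935, 1/5 · 0.00048627 = 9.7254e-05, 1/5 · 0.03387 = 0.006774, 1/5 · 0.025704 = 0.0051407, 1/5 · 0.026367 = 0.0052734; these sum to 0.019379.
The posterior is then P(bag A | data) = 0.10803, P(bag B | data) = 0.0050186, P(bag C | data) = 0.34956, P(bag D | data) = 0.26527, P(bag E | data) = 0.27212.
So P(orange next | data) = Σ P(orange next | H) P(H | data) = (7/8)(0.10803) + (1/12)(0.0050186) + (5/9)(0.34956) + (3/7)(0.26527) + (3/4)(0.27212) = 0.60692.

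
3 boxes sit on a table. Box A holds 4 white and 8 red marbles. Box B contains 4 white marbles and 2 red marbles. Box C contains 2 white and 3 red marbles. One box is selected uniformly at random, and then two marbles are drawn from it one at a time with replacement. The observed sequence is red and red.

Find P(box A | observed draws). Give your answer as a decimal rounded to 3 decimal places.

0.485

Compute the likelihood of the observed sequence for each case: P(data | box A) = (8/12)(8/12) = 4/9; P(data | box B) = (2/6)(2/6) = 1/9; P(data | box C) = (3/5)(3/5) = 9/25.
Weighting by the prior gives 1/3 · 4/9 = 4/27, 1/3 · 1/9 = 1/27, 1/3 · 9/25 = 3/25; with total 206/675.
Therefore the posterior P(box A | data) = (4/27) / (206/675) = 50/103.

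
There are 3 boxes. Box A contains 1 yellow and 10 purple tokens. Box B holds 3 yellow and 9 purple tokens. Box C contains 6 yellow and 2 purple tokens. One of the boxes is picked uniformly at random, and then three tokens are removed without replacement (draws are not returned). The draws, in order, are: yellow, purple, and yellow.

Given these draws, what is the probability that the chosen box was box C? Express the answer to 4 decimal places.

0.8136

For each hypothesis, P(data | H) works out to: P(data | box A) = (1/11)(10/10)(0/9) = 0; P(data | box B) = (3/12)(9/11)(2/10) = 0.040909; P(data | box C) = (6/8)(2/7)(5/6) = 0.17857.
Weighting by the prior gives 1/3 · 0 = 0, 1/3 · 0.040909 = 0.013636, 1/3 · 0.17857 = 0.059524; summing to 0.07316.
So P(box C | data) = (0.059524) / (0.07316) = 0.81361.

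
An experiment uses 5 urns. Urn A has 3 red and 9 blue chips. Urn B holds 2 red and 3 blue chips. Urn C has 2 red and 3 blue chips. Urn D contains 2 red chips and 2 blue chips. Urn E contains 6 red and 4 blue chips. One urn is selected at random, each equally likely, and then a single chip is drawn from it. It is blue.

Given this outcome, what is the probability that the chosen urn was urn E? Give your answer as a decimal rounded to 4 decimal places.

0.1404

The likelihood of this draw under each hypothesis: P(data | urn A) = (9/12) = 3/4; P(data | urn B) = (3/5) = 3/5; P(data | urn C) = (3/5) = 3/5; P(data | urn D) = (2/4) = 1/2; P(data | urn E) = (4/10) = 2/5.
The prior-weighted likelihoods are 1/5 · 3/4 = 3/20, 1/5 · 3/5 = 3/25, 1/5 · 3/5 = 3/25, 1/5 · 1/2 = 1/10, 1/5 · 2/5 = 2/25; summing to 57/100.
By Bayes' rule, P(urn E | data) = (2/25) / (57/100) = 8/57.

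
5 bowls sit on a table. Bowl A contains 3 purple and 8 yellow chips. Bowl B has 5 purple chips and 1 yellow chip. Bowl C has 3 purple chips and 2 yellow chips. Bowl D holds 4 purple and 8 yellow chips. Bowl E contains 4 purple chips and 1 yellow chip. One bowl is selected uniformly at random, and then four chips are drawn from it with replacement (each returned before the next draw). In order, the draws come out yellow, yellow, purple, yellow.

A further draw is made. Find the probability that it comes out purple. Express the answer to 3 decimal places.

For each hypothesis, P(data | H) works out to: P(data | bowl A) = (8/11)(8/11)(3/11)(8/11) = 0.10491; P(data | bowl B) = (1/6)(1/6)(5/6)(1/6) = 0.003858; P(data | bowl C) = (2/5)(2/5)(3/5)(2/5) = 0.0384; P(data | bowl D) = (8/12)(8/12)(4/12)(8/12) = 0.098765; P(data | bowl E) = (1/5)(1/5)(4/5)(1/5) = 0.0064.
Multiplying each by its prior: 1/5 · 0.10491 = 0.020982, 1/5 · 0.003858 = 0.0007716, 1/5 · 0.0384 = 0.00768, 1/5 · 0.098765 = 0.019753, 1/5 · 0.0064 = 0.00128; summing to 0.050467.
Dividing through by the total gives posterior P(bowl A | data) = 0.41576, P(bowl B | data) = 0.015289, P(bowl C | data) = 0.15218, P(bowl D | data) = 0.39141, P(bowl E | data) = 0.025363.
The predictive probability is P(purple next | data) = (3/11)(0.41576) + (5/6)(0.015289) + (3/5)(0.15218) + (1/3)(0.39141) + (4/5)(0.025363) = 0.3682.

0.368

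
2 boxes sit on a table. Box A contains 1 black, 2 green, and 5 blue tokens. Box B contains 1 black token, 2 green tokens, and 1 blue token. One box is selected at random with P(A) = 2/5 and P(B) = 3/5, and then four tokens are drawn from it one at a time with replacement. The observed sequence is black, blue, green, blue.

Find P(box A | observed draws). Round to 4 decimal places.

Under each hypothesis, the probability of the observed sequence is: P(data | box A) = (1/8)(5/8)(2/8)(5/8) = 0.012207; P(data | box B) = (1/4)(1/4)(2/4)(1/4) = 0.0078125.
Weighting by the prior gives 2/5 · 0.012207 = 0.0048828, 3/5 · 0.0078125 = 0.0046875; with total 0.0095703.
So P(box A | data) = (0.0048828) / (0.0095703) = 0.5102.

0.5102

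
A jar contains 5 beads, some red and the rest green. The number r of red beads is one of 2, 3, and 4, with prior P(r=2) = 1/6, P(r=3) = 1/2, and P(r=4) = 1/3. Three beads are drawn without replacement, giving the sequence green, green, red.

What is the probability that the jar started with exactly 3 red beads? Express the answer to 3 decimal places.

0.600

Under each hypothesis, the probability of the observed sequence is: P(data | r = 2) = (3/5)(2/4)(2/3) = 1/5; P(data | r = 3) = (2/5)(1/4)(3/3) = 1/10; P(data | r = 4) = (1/5)(0/4) = 0.
Multiplying each by its prior: 1/6 · 1/5 = 1/30, 1/2 · 1/10 = 1/20, 1/3 · 0 = 0; with total 1/12.
Hence P(r = 3 | data) = (1/20) / (1/12) = 3/5.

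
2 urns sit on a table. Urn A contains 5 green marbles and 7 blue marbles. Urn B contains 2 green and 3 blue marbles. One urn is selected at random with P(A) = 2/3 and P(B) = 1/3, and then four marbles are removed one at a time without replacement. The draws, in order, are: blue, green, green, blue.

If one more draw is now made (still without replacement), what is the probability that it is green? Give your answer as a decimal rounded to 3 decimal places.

Under each hypothesis, the probability of the observed sequence is: P(data | urn A) = (7/12)(5/11)(4/10)(6/9) = 0.070707; P(data | urn B) = (3/5)(2/4)(1/3)(2/2) = 0.1.
Multiplying each by its prior: 2/3 · 0.070707 = 0.047138, 1/3 · 0.1 = 0.033333; summing to 0.080471.
Normalising, the posterior is P(urn A | data) = 0.58577, P(urn B | data) = 0.41423.
Averaging over the posterior, P(green next | data) = (3/8)(0.58577) + (0)(0.41423) = 0.21967.

0.220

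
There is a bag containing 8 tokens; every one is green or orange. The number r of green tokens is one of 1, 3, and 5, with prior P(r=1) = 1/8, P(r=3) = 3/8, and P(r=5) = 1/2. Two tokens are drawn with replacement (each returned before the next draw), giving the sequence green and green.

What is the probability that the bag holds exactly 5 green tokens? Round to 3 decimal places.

Compute the likelihood of the observed sequence for each case: P(data | r = 1) = (1/8)(1/8) = 1/64; P(data | r = 3) = (3/8)(3/8) = 9/64; P(data | r = 5) = (5/8)(5/8) = 25/64.
The prior-weighted likelihoods are 1/8 · 1/64 = 1/512, 3/8 · 9/64 = 27/512, 1/2 · 25/64 = 25/128; these sum to 1/4.
So P(r = 5 | data) = (25/128) / (1/4) = 25/32.

0.781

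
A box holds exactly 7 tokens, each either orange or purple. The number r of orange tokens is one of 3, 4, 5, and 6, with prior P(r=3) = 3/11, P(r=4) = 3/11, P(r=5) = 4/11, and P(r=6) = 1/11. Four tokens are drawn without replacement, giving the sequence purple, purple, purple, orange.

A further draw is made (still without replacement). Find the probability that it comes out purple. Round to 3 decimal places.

0.250

For each hypothesis, P(data | H) works out to: P(data | r = 3) = (4/7)(3/6)(2/5)(3/4) = 3/35; P(data | r = 4) = (3/7)(2/6)(1/5)(4/4) = 1/35; P(data | r = 5) = (2/7)(1/6)(0/5) = 0; P(data | r = 6) = (1/7)(0/6) = 0.
Multiplying each by its prior: 3/11 · 3/35 = 9/385, 3/11 · 1/35 = 3/385, 4/11 · 0 = 0, 1/11 · 0 = 0; with total 12/385.
The posterior is then P(r = 3 | data) = 3/4, P(r = 4 | data) = 1/4, P(r = 5 | data) = 0, P(r = 6 | data) = 0.
Averaging over the posterior, P(purple next | data) = (1/3)(3/4) + (0)(1/4) = 1/4.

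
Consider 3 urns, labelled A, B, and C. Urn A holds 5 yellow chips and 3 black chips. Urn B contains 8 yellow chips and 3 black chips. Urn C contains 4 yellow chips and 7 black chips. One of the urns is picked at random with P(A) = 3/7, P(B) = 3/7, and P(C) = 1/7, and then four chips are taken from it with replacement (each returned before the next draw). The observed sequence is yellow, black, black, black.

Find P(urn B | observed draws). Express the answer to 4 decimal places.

Under each hypothesis, the probability of the observed sequence is: P(data | urn A) = (5/8)(3/8)(3/8)(3/8) = 0.032959; P(data | urn B) = (8/11)(3/11)(3/11)(3/11) = 0.014753; P(data | urn C) = (4/11)(7/11)(7/11)(7/11) = 0.093709.
The prior-weighted likelihoods are 3/7 · 0.032959 = 0.014125, 3/7 · 0.014753 = 0.0063228, 1/7 · 0.093709 = 0.013387; summing to 0.033835.
So P(urn B | data) = (0.0063228) / (0.033835) = 0.18687.

0.1869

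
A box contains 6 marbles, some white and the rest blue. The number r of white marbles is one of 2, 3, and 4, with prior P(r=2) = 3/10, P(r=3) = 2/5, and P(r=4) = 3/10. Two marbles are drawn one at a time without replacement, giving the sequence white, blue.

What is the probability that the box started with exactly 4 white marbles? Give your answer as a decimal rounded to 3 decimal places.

The likelihood of the observed sequence under each hypothesis: P(data | r = 2) = (2/6)(4/5) = 4/15; P(data | r = 3) = (3/6)(3/5) = 3/10; P(data | r = 4) = (4/6)(2/5) = 4/15.
Multiplying each by its prior: 3/10 · 4/15 = 2/25, 2/5 · 3/10 = 3/25, 3/10 · 4/15 = 2/25; with total 7/25.
Therefore the posterior P(r = 4 | data) = (2/25) / (7/25) = 2/7.

0.286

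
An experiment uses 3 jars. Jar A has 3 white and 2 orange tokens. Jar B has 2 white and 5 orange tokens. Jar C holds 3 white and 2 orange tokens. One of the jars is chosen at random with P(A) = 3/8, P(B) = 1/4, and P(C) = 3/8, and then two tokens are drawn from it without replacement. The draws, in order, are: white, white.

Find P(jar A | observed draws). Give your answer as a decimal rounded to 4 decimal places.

0.4749

Under each hypothesis, the probability of the observed sequence is: P(data | jar A) = (3/5)(2/4) = 3/10; P(data | jar B) = (2/7)(1/6) = 1/21; P(data | jar C) = (3/5)(2/4) = 3/10.
The prior-weighted likelihoods are 3/8 · 3/10 = 9/80, 1/4 · 1/21 = 1/84, 3/8 · 3/10 = 9/80; with total 199/840.
Therefore the posterior P(jar A | data) = (9/80) / (199/840) = 189/398.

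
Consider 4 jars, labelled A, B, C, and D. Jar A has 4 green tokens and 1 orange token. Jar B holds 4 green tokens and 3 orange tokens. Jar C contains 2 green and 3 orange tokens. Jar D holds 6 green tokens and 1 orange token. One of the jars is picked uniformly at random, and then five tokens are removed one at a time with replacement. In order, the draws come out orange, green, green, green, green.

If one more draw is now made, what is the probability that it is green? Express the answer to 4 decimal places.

0.7446

For each hypothesis, P(data | H) works out to: P(data | jar A) = (1/5)(4/5)(4/5)(4/5)(4/5) = 0.08192; P(data | jar B) = (3/7)(4/7)(4/7)(4/7)(4/7) = 0.045695; P(data | jar C) = (3/5)(2/5)(2/5)(2/5)(2/5) = 0.01536; P(data | jar D) = (1/7)(6/7)(6/7)(6/7)(6/7) = 0.077111.
The prior-weighted likelihoods are 1/4 · 0.08192 = 0.02048, 1/4 · 0.045695 = 0.011424, 1/4 · 0.01536 = 0.00384, 1/4 · 0.077111 = 0.019278; with total 0.055021.
Dividing through by the total gives posterior P(jar A | data) = 0.37222, P(jar B | data) = 0.20762, P(jar C | data) = 0.069791, P(jar D | data) = 0.35037.
Averaging over the posterior, P(green next | data) = (4/5)(0.37222) + (4/7)(0.20762) + (2/5)(0.069791) + (6/7)(0.35037) = 0.74465.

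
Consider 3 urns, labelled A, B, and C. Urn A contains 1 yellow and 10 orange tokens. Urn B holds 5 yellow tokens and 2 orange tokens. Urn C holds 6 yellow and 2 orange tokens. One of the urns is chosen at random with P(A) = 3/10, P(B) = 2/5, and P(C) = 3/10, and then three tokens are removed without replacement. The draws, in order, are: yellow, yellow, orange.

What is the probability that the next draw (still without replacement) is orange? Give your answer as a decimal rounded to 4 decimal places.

The likelihood of the observed sequence under each hypothesis: P(data | urn A) = (1/11)(0/10) = 0; P(data | urn B) = (5/7)(4/6)(2/5) = 4/21; P(data | urn C) = (6/8)(5/7)(2/6) = 5/28.
Multiplying each by its prior: 3/10 · 0 = 0, 2/5 · 4/21 = 8/105, 3/10 · 5/28 = 3/56; these sum to 109/840.
The posterior is then P(urn A | data) = 0, P(urn B | data) = 64/109, P(urn C | data) = 45/109.
The predictive probability is P(orange next | data) = (1/4)(64/109) + (1/5)(45/109) = 25/109.

0.2294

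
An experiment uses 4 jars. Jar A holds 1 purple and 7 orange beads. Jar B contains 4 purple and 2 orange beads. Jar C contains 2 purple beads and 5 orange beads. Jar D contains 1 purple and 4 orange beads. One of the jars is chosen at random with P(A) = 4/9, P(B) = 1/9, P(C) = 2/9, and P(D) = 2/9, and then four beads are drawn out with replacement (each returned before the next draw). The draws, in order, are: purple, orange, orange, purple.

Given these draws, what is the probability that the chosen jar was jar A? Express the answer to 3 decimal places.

The likelihood of the observed sequence under each hypothesis: P(data | jar A) = (1/8)(7/8)(7/8)(1/8) = 0.011963; P(data | jar B) = (4/6)(2/6)(2/6)(4/6) = 0.049383; P(data | jar C) = (2/7)(5/7)(5/7)(2/7) = 0.041649; P(data | jar D) = (1/5)(4/5)(4/5)(1/5) = 0.0256.
The prior-weighted likelihoods are 4/9 · 0.011963 = 0.0053168, 1/9 · 0.049383 = 0.005487, 2/9 · 0.041649 = 0.0092554, 2/9 · 0.0256 = 0.0056889; with total 0.025748.
So P(jar A | data) = (0.0053168) / (0.025748) = 0.20649.

0.206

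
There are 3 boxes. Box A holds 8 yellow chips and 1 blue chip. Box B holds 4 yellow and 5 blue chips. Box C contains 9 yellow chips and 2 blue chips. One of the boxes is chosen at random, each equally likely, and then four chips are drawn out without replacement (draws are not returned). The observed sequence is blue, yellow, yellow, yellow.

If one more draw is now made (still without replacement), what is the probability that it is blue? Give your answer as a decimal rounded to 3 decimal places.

0.180

Under each hypothesis, the probability of the observed sequence is: P(data | box A) = (1/9)(8/8)(7/7)(6/6) = 0.11111; P(data | box B) = (5/9)(4/8)(3/7)(2/6) = 0.039683; P(data | box C) = (2/11)(9/10)(8/9)(7/8) = 0.12727.
Multiplying each by its prior: 1/3 · 0.11111 = 0.037037, 1/3 · 0.039683 = 0.013228, 1/3 · 0.12727 = 0.042424; these sum to 0.092689.
Dividing through by the total gives posterior P(box A | data) = 0.39958, P(box B | data) = 0.14271, P(box C | data) = 0.45771.
So P(blue next | data) = Σ P(blue next | H) P(H | data) = (0)(0.39958) + (4/5)(0.14271) + (1/7)(0.45771) = 0.17955.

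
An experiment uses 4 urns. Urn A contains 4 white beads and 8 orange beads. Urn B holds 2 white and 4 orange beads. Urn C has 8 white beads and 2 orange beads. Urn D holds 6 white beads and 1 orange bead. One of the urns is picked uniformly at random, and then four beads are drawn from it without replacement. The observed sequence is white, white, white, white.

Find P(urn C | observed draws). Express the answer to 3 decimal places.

The likelihood of the observed sequence under each hypothesis: P(data | urn A) = (4/12)(3/11)(2/10)(1/9) = 0.0020202; P(data | urn B) = (2/6)(1/5)(0/4) = 0; P(data | urn C) = (8/10)(7/9)(6/8)(5/7) = 0.33333; P(data | urn D) = (6/7)(5/6)(4/5)(3/4) = 0.42857.
Multiplying each by its prior: 1/4 · 0.0020202 = 0.00050505, 1/4 · 0 = 0, 1/4 · 0.33333 = 0.083333, 1/4 · 0.42857 = 0.10714; these sum to 0.19098.
Hence P(urn C | data) = (0.083333) / (0.19098) = 0.43634.

0.436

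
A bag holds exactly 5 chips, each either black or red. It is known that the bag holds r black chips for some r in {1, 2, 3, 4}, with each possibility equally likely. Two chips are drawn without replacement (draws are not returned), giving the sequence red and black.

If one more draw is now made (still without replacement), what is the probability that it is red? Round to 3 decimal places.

Under each hypothesis, the probability of the observed sequence is: P(data | r = 1) = (4/5)(1/4) = 1/5; P(data | r = 2) = (3/5)(2/4) = 3/10; P(data | r = 3) = (2/5)(3/4) = 3/10; P(data | r = 4) = (1/5)(4/4) = 1/5.
The prior-weighted likelihoods are 1/4 · 1/5 = 1/20, 1/4 · 3/10 = 3/40, 1/4 · 3/10 = 3/40, 1/4 · 1/5 = 1/20; these sum to 1/4.
Dividing through by the total gives posterior P(r = 1 | data) = 1/5, P(r = 2 | data) = 3/10, P(r = 3 | data) = 3/10, P(r = 4 | data) = 1/5.
The predictive probability is P(red next | data) = (1)(1/5) + (2/3)(3/10) + (1/3)(3/10) + (0)(1/5) = 1/2.

0.500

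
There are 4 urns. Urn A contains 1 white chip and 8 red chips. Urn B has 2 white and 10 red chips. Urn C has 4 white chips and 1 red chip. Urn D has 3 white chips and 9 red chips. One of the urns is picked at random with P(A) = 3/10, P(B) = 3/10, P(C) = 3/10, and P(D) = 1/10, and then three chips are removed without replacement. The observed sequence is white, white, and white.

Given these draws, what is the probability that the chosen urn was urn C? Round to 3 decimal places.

0.996

The likelihood of the observed sequence under each hypothesis: P(data | urn A) = (1/9)(0/8) = 0; P(data | urn B) = (2/12)(1/11)(0/10) = 0; P(data | urn C) = (4/5)(3/4)(2/3) = 0.4; P(data | urn D) = (3/12)(2/11)(1/10) = 0.0045455.
Multiplying each by its prior: 3/10 · 0 = 0, 3/10 · 0 = 0, 3/10 · 0.4 = 0.12, 1/10 · 0.0045455 = 0.00045455; these sum to 0.12045.
Hence P(urn C | data) = (0.12) / (0.12045) = 0.99623.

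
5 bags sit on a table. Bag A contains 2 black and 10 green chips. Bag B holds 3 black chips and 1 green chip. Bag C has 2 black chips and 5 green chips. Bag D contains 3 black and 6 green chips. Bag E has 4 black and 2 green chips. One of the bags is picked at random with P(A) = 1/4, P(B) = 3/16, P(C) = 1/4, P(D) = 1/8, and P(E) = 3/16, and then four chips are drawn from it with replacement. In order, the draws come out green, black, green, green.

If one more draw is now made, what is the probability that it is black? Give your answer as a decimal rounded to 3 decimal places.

Under each hypothesis, the probability of the observed sequence is: P(data | bag A) = (10/12)(2/12)(10/12)(10/12) = 0.096451; P(data | bag B) = (1/4)(3/4)(1/4)(1/4) = 0.011719; P(data | bag C) = (5/7)(2/7)(5/7)(5/7) = 0.10412; P(data | bag D) = (6/9)(3/9)(6/9)(6/9) = 0.098765; P(data | bag E) = (2/6)(4/6)(2/6)(2/6) = 0.024691.
The prior-weighted likelihoods are 1/4 · 0.096451 = 0.024113, 3/16 · 0.011719 = 0.0021973, 1/4 · 0.10412 = 0.026031, 1/8 · 0.098765 = 0.012346, 3/16 · 0.024691 = 0.0046296; summing to 0.069316.
The posterior is then P(bag A | data) = 0.34787, P(bag B | data) = 0.031699, P(bag C | data) = 0.37554, P(bag D | data) = 0.17811, P(bag E | data) = 0.06679.
Averaging over the posterior, P(black next | data) = (1/6)(0.34787) + (3/4)(0.031699) + (2/7)(0.37554) + (1/3)(0.17811) + (2/3)(0.06679) = 0.29294.

0.293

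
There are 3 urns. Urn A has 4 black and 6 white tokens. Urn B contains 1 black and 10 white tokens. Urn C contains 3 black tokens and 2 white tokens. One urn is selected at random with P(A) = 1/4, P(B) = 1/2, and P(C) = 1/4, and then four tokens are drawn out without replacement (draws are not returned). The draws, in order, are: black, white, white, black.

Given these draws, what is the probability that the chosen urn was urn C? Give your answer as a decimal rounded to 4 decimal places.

Compute the likelihood of the observed sequence for each case: P(data | urn A) = (4/10)(6/9)(5/8)(3/7) = 1/14; P(data | urn B) = (1/11)(10/10)(9/9)(0/8) = 0; P(data | urn C) = (3/5)(2/4)(1/3)(2/2) = 1/10.
Weighting by the prior gives 1/4 · 1/14 = 1/56, 1/2 · 0 = 0, 1/4 · 1/10 = 1/40; with total 3/70.
Therefore the posterior P(urn C | data) = (1/40) / (3/70) = 7/12.

0.5833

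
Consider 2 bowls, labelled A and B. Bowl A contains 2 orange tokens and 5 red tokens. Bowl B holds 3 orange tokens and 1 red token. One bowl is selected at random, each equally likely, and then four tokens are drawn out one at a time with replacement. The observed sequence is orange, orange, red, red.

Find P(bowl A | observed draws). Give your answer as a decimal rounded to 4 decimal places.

The likelihood of the observed sequence under each hypothesis: P(data | bowl A) = (2/7)(2/7)(5/7)(5/7) = 0.041649; P(data | bowl B) = (3/4)(3/4)(1/4)(1/4) = 0.035156.
Weighting by the prior gives 1/2 · 0.041649 = 0.020825, 1/2 · 0.035156 = 0.017578; with total 0.038403.
So P(bowl A | data) = (0.020825) / (0.038403) = 0.54227.

0.5423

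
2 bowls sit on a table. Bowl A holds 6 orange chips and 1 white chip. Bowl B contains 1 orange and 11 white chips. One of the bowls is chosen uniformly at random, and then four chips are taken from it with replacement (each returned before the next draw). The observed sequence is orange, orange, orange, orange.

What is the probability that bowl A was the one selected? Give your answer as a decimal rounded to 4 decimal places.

0.9999

Under each hypothesis, the probability of the observed sequence is: P(data | bowl A) = (6/7)(6/7)(6/7)(6/7) = 0.53978; P(data | bowl B) = (1/12)(1/12)(1/12)(1/12) = 4.8225e-05.
Weighting by the prior gives 1/2 · 0.53978 = 0.26989, 1/2 · 4.8225e-05 = 2.4113e-05; summing to 0.26991.
So P(bowl A | data) = (0.26989) / (0.26991) = 0.99991.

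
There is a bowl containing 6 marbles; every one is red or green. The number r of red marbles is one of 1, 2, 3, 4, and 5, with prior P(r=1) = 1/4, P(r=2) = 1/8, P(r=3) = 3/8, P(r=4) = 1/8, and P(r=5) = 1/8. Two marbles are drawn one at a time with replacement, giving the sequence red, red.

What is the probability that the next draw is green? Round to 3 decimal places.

0.369

Under each hypothesis, the probability of the observed sequence is: P(data | r = 1) = (1/6)(1/6) = 1/36; P(data | r = 2) = (2/6)(2/6) = 1/9; P(data | r = 3) = (3/6)(3/6) = 1/4; P(data | r = 4) = (4/6)(4/6) = 4/9; P(data | r = 5) = (5/6)(5/6) = 25/36.
The prior-weighted likelihoods are 1/4 · 1/36 = 1/144, 1/8 · 1/9 = 1/72, 3/8 · 1/4 = 3/32, 1/8 · 4/9 = 1/18, 1/8 · 25/36 = 25/288; with total 37/144.
Normalising, the posterior is P(r = 1 | data) = 1/37, P(r = 2 | data) = 2/37, P(r = 3 | data) = 27/74, P(r = 4 | data) = 8/37, P(r = 5 | data) = 25/74.
The predictive probability is P(green next | data) = (5/6)(1/37) + (2/3)(2/37) + (1/2)(27/74) + (1/3)(8/37) + (1/6)(25/74) = 41/111.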